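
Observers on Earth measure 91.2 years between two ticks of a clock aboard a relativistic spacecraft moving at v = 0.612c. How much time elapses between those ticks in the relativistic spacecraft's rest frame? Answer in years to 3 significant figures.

γ = 1/√(1 − 0.612²) = 1.2644
Proper time: τ₀ = Δt/γ = 91.2/1.2644 = 72.1 years

τ₀ ≈ 72.1 years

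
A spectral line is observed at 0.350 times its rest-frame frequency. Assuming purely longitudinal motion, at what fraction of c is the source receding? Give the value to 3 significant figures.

f_obs/f_src = √((1−β)/(1+β)) = 0.350  ⇒  (1−β)/(1+β) = 0.12250
β = |1 − D²|/(1 + D²) = |1 − 0.12250|/(1 + 0.12250) = 0.782

β ≈ 0.782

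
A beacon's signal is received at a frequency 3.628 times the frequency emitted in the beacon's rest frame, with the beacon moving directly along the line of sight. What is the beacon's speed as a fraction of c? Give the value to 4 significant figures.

β ≈ 0.8588

f_obs/f_src = √((1+β)/(1−β)) = 3.628  ⇒  (1+β)/(1−β) = 13.1624
β = |1 − D²|/(1 + D²) = |1 − 13.1624|/(1 + 13.1624) = 0.8588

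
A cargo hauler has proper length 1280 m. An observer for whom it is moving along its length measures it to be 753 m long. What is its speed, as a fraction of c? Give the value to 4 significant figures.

γ = L₀/L = 1280/753 = 1.69987
β = √(1 − 1/γ²) = 0.8087

β ≈ 0.8087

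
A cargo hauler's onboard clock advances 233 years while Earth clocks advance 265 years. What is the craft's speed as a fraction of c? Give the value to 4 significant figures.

γ = Δt/τ₀ = 265/233 = 1.13734
β = √(1 − 1/γ²) = √(1 − 1/1.13734²) = 0.4764

β ≈ 0.4764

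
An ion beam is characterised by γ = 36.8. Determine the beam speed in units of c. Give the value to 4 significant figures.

β ≈ 0.9996

β = √(1 − 1/γ²) = √(1 − 1/36.8²) = √(0.999262) = 0.9996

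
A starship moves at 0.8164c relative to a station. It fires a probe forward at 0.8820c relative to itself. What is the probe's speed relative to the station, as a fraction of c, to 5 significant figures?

u ≈ 0.98740c

Relativistic velocity addition: u = (u' + v)/(1 + u'v/c²)
= (0.8820 + 0.8164)/(1 + 0.8820×0.8164) = 1.6984/1.720065 = 0.98740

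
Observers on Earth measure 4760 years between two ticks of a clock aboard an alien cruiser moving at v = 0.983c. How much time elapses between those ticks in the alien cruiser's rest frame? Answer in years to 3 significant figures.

τ₀ ≈ 874 years

γ = 1/√(1 − 0.983²) = 5.4465
Proper time: τ₀ = Δt/γ = 4760/5.4465 = 874 years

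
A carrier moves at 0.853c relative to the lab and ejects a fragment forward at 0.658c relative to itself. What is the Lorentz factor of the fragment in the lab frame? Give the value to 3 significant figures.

γ ≈ 3.97

u_lab = (0.658 + 0.853)/(1 + 0.658×0.853) = 1.511/1.56127 = 0.967799
γ = 1/√(1 − 0.967799²) = 3.97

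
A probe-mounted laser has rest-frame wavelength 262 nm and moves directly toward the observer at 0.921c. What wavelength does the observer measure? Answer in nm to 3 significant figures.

Relativistic Doppler: λ_obs = λ_src √((1−β)/(1+β))
= 262 × √(0.079000/1.9210) = 262 × 0.20279 = 53.1 nm

λ_obs ≈ 53.1 nm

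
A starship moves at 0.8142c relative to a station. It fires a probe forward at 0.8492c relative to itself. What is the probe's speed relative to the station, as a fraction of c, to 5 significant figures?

Relativistic velocity addition: u = (u' + v)/(1 + u'v/c²)
= (0.8492 + 0.8142)/(1 + 0.8492×0.8142) = 1.6634/1.691419 = 0.98343

u ≈ 0.98343c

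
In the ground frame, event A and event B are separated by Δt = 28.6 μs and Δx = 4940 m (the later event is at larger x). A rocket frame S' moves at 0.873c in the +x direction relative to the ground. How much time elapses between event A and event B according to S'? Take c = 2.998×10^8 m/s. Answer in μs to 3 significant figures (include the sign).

Δt' ≈ 29.1 μs

γ = 1/√(1 − 0.873²) = 2.0504
Δt' = γ(Δt − vΔx/c²) = 2.0504 × (28.6 μs − 0.873×4940 m / (2.998×10^8 m/s))
= 2.0504 × (14.215 μs) = 29.1 μs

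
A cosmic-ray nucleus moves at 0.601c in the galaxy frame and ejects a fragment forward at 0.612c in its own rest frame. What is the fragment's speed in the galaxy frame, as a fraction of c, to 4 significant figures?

u ≈ 0.8868c

Compose boost 2: (0.612 + 0.601)/(1 + 0.612×0.601) = 1.213/1.36781 = 0.8868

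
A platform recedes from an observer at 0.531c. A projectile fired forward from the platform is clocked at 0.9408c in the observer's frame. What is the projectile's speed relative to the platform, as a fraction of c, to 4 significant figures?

Inverse velocity addition: u' = (u − v)/(1 − uv/c²)
= (0.9408 − 0.531)/(1 − 0.9408×0.531) = 0.4098/0.500435 = 0.8189

u' ≈ 0.8189c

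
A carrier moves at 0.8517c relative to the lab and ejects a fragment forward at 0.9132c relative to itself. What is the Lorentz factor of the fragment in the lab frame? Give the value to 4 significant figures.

u_lab = (0.9132 + 0.8517)/(1 + 0.9132×0.8517) = 1.7649/1.777772 = 0.9927592
γ = 1/√(1 − 0.9927592²) = 8.325

γ ≈ 8.325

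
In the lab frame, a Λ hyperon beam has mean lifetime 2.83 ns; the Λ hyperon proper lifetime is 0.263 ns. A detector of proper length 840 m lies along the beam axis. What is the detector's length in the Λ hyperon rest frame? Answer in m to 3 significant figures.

L ≈ 78.1 m

Time dilation ⇒ γ = Δt/τ₀ = 2.83/0.263 = 10.760
Length contraction: L = L₀/γ = 840/10.760 = 78.1 m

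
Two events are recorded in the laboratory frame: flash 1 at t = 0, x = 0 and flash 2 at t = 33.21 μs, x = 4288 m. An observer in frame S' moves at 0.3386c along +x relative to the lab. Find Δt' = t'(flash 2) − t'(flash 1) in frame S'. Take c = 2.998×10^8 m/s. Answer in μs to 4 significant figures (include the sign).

Δt' ≈ 30.15 μs

γ = 1/√(1 − 0.3386²) = 1.06278
Δt' = γ(Δt − vΔx/c²) = 1.06278 × (33.21 μs − 0.3386×4288 m / (2.998×10^8 m/s))
= 1.06278 × (28.3670 μs) = 30.15 μs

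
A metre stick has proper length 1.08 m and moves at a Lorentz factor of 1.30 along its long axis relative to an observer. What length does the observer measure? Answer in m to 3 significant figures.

L ≈ 0.831 m

γ = 1.30 (given)
Length contraction: L = L₀/γ = 1.08/1.30 = 0.831 m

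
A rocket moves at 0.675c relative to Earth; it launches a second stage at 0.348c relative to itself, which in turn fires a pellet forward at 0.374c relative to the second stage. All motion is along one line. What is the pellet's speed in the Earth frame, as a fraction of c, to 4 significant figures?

Compose boost 2: (0.348 + 0.675)/(1 + 0.348×0.675) = 1.023/1.23490 = 0.828407
Compose boost 3: (0.374 + 0.828407)/(1 + 0.374×0.828407) = 1.20241/1.30982 = 0.9180

u ≈ 0.9180c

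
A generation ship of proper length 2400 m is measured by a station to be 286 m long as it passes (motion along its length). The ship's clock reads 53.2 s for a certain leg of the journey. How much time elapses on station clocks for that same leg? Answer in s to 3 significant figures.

Length contraction ⇒ γ = L₀/L = 2400/286 = 8.3916
Time dilation: Δt = γτ₀ = 8.3916 × 53.2 s = 446 s

Δt ≈ 446 s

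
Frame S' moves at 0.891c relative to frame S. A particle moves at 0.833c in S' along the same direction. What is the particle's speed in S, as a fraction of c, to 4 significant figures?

Relativistic velocity addition: u = (u' + v)/(1 + u'v/c²)
= (0.833 + 0.891)/(1 + 0.833×0.891) = 1.724/1.74220 = 0.9896

u ≈ 0.9896c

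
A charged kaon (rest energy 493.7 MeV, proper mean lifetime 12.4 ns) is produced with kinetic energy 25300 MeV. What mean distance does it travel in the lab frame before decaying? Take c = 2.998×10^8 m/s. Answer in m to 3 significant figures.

γ = 1 + K/(m₀c²) = 1 + 25300/493.7 = 52.246
β = √(1 − 1/γ²) = 0.99982
Dilated lifetime: γτ₀ = 52.246 × 12.4 ns = 647.85 ns
d = βc·γτ₀ = 0.99982 × (2.998×10^8 m/s) × 6.4785×10^-7 s = 194 m

d ≈ 194 m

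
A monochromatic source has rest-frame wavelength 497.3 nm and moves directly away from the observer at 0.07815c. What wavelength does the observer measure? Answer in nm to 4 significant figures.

Relativistic Doppler: λ_obs = λ_src √((1+β)/(1−β))
= 497.3 × √(1.07815/0.921850) = 497.3 × 1.08146 = 537.8 nm

λ_obs ≈ 537.8 nm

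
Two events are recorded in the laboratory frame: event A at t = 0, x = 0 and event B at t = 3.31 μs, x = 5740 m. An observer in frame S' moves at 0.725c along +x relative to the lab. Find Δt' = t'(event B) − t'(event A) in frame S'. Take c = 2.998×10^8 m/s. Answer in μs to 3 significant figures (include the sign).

γ = 1/√(1 − 0.725²) = 1.4519
Δt' = γ(Δt − vΔx/c²) = 1.4519 × (3.31 μs − 0.725×5740 m / (2.998×10^8 m/s))
= 1.4519 × (-10.571 μs) = -15.3 μs

Δt' ≈ -15.3 μs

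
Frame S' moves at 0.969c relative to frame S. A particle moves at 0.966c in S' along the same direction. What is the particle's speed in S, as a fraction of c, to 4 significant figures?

Relativistic velocity addition: u = (u' + v)/(1 + u'v/c²)
= (0.966 + 0.969)/(1 + 0.966×0.969) = 1.935/1.93605 = 0.9995

u ≈ 0.9995c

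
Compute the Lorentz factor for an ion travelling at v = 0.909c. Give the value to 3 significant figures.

γ = 1/√(1 − β²) = 1/√(1 − 0.909²) = 1/√(0.17372) = 2.40

γ ≈ 2.40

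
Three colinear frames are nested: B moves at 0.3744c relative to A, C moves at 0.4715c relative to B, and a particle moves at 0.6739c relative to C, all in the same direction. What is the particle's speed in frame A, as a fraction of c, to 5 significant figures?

u ≈ 0.93827c

Compose boost 2: (0.4715 + 0.3744)/(1 + 0.4715×0.3744) = 0.84590/1.176530 = 0.7189789
Compose boost 3: (0.6739 + 0.7189789)/(1 + 0.6739×0.7189789) = 1.392879/1.484520 = 0.93827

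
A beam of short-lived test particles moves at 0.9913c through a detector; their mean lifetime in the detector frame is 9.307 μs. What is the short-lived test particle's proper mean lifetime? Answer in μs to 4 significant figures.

γ = 1/√(1 − 0.9913²) = 7.59752
Proper time: τ₀ = Δt/γ = 9.307/7.59752 = 1.225 μs

τ₀ ≈ 1.225 μs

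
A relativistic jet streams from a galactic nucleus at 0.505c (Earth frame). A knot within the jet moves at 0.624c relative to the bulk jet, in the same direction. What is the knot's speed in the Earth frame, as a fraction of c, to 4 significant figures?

u ≈ 0.8585c

Relativistic velocity addition: u = (u' + v)/(1 + u'v/c²)
= (0.624 + 0.505)/(1 + 0.624×0.505) = 1.129/1.31512 = 0.8585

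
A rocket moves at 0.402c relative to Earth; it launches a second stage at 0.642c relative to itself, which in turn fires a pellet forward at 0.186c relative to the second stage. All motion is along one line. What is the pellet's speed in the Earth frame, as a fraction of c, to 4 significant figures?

Compose boost 2: (0.642 + 0.402)/(1 + 0.642×0.402) = 1.044/1.25808 = 0.829833
Compose boost 3: (0.186 + 0.829833)/(1 + 0.186×0.829833) = 1.01583/1.15435 = 0.8800

u ≈ 0.8800c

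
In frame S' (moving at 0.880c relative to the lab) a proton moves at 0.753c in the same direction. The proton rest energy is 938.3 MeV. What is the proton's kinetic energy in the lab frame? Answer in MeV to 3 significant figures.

u_lab = (0.753 + 0.880)/(1 + 0.753×0.880) = 0.982173
γ = 1/√(1 − 0.982173²) = 5.3197
K = (γ − 1)m₀c² = (5.3197 − 1) × 938.3 = 4.3197 × 938.3 = 4050 MeV

K ≈ 4050 MeV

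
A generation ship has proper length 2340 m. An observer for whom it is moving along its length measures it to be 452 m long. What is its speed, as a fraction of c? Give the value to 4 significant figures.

γ = L₀/L = 2340/452 = 5.17699
β = √(1 − 1/γ²) = 0.9812

β ≈ 0.9812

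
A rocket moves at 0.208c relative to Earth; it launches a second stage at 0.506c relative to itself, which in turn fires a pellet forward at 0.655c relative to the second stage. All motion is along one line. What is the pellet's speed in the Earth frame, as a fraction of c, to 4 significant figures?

u ≈ 0.9142c

Compose boost 2: (0.506 + 0.208)/(1 + 0.506×0.208) = 0.7140/1.10525 = 0.646009
Compose boost 3: (0.655 + 0.646009)/(1 + 0.655×0.646009) = 1.30101/1.42314 = 0.9142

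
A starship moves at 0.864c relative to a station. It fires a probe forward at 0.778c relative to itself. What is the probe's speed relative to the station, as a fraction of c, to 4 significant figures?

u ≈ 0.9819c

Relativistic velocity addition: u = (u' + v)/(1 + u'v/c²)
= (0.778 + 0.864)/(1 + 0.778×0.864) = 1.642/1.67219 = 0.9819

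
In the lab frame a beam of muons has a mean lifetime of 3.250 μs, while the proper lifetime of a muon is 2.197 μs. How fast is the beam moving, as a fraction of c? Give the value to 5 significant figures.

β ≈ 0.73690

γ = Δt/τ₀ = 3.250/2.197 = 1.479290
β = √(1 − 1/γ²) = √(1 − 1/1.479290²) = 0.73690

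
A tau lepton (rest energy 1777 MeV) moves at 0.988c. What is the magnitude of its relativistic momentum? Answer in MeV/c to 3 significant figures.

γ = 1/√(1 − 0.988²) = 6.4744
p = γβm₀c = 6.4744 × 0.988 × 1777 MeV/c = 11400 MeV/c

p ≈ 11400 MeV/c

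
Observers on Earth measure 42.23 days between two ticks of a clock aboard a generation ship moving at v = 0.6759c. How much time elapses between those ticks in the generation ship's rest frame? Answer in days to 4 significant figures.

τ₀ ≈ 31.12 days

γ = 1/√(1 − 0.6759²) = 1.35686
Proper time: τ₀ = Δt/γ = 42.23/1.35686 = 31.12 days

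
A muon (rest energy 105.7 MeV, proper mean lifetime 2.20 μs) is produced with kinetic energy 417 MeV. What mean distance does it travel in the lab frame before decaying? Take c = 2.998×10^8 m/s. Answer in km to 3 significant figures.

d ≈ 3.19 km

γ = 1 + K/(m₀c²) = 1 + 417/105.7 = 4.9451
β = √(1 − 1/γ²) = 0.97934
Dilated lifetime: γτ₀ = 4.9451 × 2.20 μs = 10.879 μs
d = βc·γτ₀ = 0.97934 × (2.998×10^8 m/s) × 1.0879×10^-5 s = 3.19 km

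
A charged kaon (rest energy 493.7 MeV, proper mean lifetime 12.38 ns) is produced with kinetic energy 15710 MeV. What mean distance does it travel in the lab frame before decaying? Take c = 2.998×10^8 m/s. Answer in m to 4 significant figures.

d ≈ 121.8 m

γ = 1 + K/(m₀c²) = 1 + 15710/493.7 = 32.8209
β = √(1 − 1/γ²) = 0.999536
Dilated lifetime: γτ₀ = 32.8209 × 12.38 ns = 406.323 ns
d = βc·γτ₀ = 0.999536 × (2.998×10^8 m/s) × 4.06323×10^-7 s = 121.8 m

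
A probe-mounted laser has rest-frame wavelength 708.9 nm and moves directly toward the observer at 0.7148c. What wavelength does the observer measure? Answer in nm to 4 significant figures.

λ_obs ≈ 289.1 nm

Relativistic Doppler: λ_obs = λ_src √((1−β)/(1+β))
= 708.9 × √(0.285200/1.71480) = 708.9 × 0.407820 = 289.1 nm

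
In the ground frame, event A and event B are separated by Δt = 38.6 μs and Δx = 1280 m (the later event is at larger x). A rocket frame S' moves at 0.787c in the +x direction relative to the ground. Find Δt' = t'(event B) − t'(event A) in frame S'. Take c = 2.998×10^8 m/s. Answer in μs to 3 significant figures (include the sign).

γ = 1/√(1 − 0.787²) = 1.6209
Δt' = γ(Δt − vΔx/c²) = 1.6209 × (38.6 μs − 0.787×1280 m / (2.998×10^8 m/s))
= 1.6209 × (35.240 μs) = 57.1 μs

Δt' ≈ 57.1 μs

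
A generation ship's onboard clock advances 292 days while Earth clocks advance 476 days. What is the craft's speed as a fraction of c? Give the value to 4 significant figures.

β ≈ 0.7897

γ = Δt/τ₀ = 476/292 = 1.63014
β = √(1 − 1/γ²) = √(1 − 1/1.63014²) = 0.7897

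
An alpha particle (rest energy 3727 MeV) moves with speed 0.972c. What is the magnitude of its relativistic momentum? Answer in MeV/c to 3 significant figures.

p ≈ 15400 MeV/c

γ = 1/√(1 − 0.972²) = 4.2557
p = γβm₀c = 4.2557 × 0.972 × 3727 MeV/c = 15400 MeV/c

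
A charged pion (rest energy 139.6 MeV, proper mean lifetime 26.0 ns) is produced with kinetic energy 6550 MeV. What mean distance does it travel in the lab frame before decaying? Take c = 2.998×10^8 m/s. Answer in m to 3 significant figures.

γ = 1 + K/(m₀c²) = 1 + 6550/139.6 = 47.920
β = √(1 − 1/γ²) = 0.99978
Dilated lifetime: γτ₀ = 47.920 × 26.0 ns = 1245.9 ns
d = βc·γτ₀ = 0.99978 × (2.998×10^8 m/s) × 1.2459×10^-6 s = 373 m

d ≈ 373 m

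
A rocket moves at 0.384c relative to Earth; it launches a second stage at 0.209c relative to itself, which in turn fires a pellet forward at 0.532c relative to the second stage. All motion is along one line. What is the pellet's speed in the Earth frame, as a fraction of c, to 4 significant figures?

Compose boost 2: (0.209 + 0.384)/(1 + 0.209×0.384) = 0.5930/1.08026 = 0.548944
Compose boost 3: (0.532 + 0.548944)/(1 + 0.532×0.548944) = 1.08094/1.29204 = 0.8366

u ≈ 0.8366c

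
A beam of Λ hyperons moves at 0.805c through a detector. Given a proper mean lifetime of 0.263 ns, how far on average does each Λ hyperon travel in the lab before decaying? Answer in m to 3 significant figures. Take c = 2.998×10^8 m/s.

d ≈ 0.107 m

γ = 1/√(1 − 0.805²) = 1.6856
Dilated lifetime: Δt = γτ₀ = 1.6856 × 0.263 ns = 0.44330 ns
d = vΔt = 0.805c × 0.44330 ns = 2.4134×10^8 m/s × 4.4330×10^-10 s = 0.107 m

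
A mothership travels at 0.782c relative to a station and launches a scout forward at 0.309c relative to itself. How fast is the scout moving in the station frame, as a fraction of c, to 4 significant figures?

Compose boost 2: (0.309 + 0.782)/(1 + 0.309×0.782) = 1.091/1.24164 = 0.8787

u ≈ 0.8787c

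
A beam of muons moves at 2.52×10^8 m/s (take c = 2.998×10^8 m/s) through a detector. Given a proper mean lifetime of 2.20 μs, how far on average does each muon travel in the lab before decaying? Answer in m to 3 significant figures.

d ≈ 1020 m

β = v/c = 2.52×10^8 / 2.998×10^8 = 0.84056
γ = 1/√(1 − 0.84056²) = 1.8460
Dilated lifetime: Δt = γτ₀ = 1.8460 × 2.20 μs = 4.0612 μs
d = vΔt = 0.84056c × 4.0612 μs = 2.5200×10^8 m/s × 4.0612×10^-6 s = 1020 m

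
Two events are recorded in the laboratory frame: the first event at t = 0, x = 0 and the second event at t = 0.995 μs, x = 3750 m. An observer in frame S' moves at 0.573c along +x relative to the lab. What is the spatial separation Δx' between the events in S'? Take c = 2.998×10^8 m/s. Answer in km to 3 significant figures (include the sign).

γ = 1/√(1 − 0.573²) = 1.2202
Δx' = γ(Δx − vΔt) = 1.2202 × (3750 m − 0.573×(2.998×10^8 m/s)×0.995×10^-6 s)
= 1.2202 × (3579.1 m) = 4.37 km

Δx' ≈ 4.37 km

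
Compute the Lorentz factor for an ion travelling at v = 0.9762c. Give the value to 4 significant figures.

γ ≈ 4.611

γ = 1/√(1 − β²) = 1/√(1 − 0.9762²) = 1/√(0.0470336) = 4.611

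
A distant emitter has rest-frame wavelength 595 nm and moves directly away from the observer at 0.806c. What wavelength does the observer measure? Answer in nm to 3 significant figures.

Relativistic Doppler: λ_obs = λ_src √((1+β)/(1−β))
= 595 × √(1.8060/0.19400) = 595 × 3.0511 = 1820 nm

λ_obs ≈ 1820 nm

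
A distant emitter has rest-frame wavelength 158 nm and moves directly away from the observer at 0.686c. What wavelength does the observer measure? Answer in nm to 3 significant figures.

Relativistic Doppler: λ_obs = λ_src √((1+β)/(1−β))
= 158 × √(1.6860/0.31400) = 158 × 2.3172 = 366 nm

λ_obs ≈ 366 nm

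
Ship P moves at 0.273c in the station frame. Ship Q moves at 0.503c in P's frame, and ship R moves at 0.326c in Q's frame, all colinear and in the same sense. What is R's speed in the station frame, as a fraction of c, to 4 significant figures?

u ≈ 0.8248c

Compose boost 2: (0.503 + 0.273)/(1 + 0.503×0.273) = 0.7760/1.13732 = 0.682306
Compose boost 3: (0.326 + 0.682306)/(1 + 0.326×0.682306) = 1.00831/1.22243 = 0.8248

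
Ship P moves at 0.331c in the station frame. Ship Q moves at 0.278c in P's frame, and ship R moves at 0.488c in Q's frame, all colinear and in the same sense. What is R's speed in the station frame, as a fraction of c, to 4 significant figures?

Compose boost 2: (0.278 + 0.331)/(1 + 0.278×0.331) = 0.6090/1.09202 = 0.557683
Compose boost 3: (0.488 + 0.557683)/(1 + 0.488×0.557683) = 1.04568/1.27215 = 0.8220

u ≈ 0.8220c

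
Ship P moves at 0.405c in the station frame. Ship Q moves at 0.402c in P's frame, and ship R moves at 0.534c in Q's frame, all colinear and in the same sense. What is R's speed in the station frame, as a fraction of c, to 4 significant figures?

Compose boost 2: (0.402 + 0.405)/(1 + 0.402×0.405) = 0.8070/1.16281 = 0.694008
Compose boost 3: (0.534 + 0.694008)/(1 + 0.534×0.694008) = 1.22801/1.37060 = 0.8960

u ≈ 0.8960c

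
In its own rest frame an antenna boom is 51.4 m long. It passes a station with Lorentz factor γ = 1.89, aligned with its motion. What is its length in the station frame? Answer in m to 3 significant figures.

L ≈ 27.2 m

γ = 1.89 (given)
Length contraction: L = L₀/γ = 51.4/1.89 = 27.2 m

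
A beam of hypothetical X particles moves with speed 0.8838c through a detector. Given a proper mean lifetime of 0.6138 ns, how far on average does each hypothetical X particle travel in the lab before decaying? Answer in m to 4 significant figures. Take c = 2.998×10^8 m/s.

d ≈ 0.3476 m

γ = 1/√(1 − 0.8838²) = 2.13737
Dilated lifetime: Δt = γτ₀ = 2.13737 × 0.6138 ns = 1.31192 ns
d = vΔt = 0.8838c × 1.31192 ns = 2.64963×10^8 m/s × 1.31192×10^-9 s = 0.3476 m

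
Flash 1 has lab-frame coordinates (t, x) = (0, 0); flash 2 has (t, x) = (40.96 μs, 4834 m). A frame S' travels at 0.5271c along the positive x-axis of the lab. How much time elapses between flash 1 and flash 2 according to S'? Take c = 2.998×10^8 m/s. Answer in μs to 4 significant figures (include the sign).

γ = 1/√(1 − 0.5271²) = 1.17674
Δt' = γ(Δt − vΔx/c²) = 1.17674 × (40.96 μs − 0.5271×4834 m / (2.998×10^8 m/s))
= 1.17674 × (32.4610 μs) = 38.20 μs

Δt' ≈ 38.20 μs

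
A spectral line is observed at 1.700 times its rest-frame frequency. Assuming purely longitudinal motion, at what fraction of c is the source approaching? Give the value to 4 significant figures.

f_obs/f_src = √((1+β)/(1−β)) = 1.700  ⇒  (1+β)/(1−β) = 2.89000
β = |1 − D²|/(1 + D²) = |1 − 2.89000|/(1 + 2.89000) = 0.4859

β ≈ 0.4859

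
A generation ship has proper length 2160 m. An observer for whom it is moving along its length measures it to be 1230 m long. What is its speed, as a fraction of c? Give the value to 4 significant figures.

β ≈ 0.8220

γ = L₀/L = 2160/1230 = 1.75610
β = √(1 − 1/γ²) = 0.8220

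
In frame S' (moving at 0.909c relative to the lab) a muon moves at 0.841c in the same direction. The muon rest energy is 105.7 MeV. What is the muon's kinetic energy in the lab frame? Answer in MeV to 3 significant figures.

K ≈ 721 MeV

u_lab = (0.841 + 0.909)/(1 + 0.841×0.909) = 0.991800
γ = 1/√(1 − 0.991800²) = 7.8246
K = (γ − 1)m₀c² = (7.8246 − 1) × 105.7 = 6.8246 × 105.7 = 721 MeV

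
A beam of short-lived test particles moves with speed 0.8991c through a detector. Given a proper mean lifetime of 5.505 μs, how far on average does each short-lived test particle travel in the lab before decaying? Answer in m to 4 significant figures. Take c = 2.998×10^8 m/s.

γ = 1/√(1 − 0.8991²) = 2.28444
Dilated lifetime: Δt = γτ₀ = 2.28444 × 5.505 μs = 12.5759 μs
d = vΔt = 0.8991c × 12.5759 μs = 2.69550×10^8 m/s × 1.25759×10^-5 s = 3390 m

d ≈ 3390 m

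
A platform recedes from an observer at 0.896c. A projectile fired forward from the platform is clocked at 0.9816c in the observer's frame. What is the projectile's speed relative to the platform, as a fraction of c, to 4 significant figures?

Inverse velocity addition: u' = (u − v)/(1 − uv/c²)
= (0.9816 − 0.896)/(1 − 0.9816×0.896) = 0.08560/0.120486 = 0.7105

u' ≈ 0.7105c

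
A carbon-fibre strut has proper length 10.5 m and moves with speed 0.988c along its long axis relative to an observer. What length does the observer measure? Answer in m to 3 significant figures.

γ = 1/√(1 − 0.988²) = 6.4744
Length contraction: L = L₀/γ = 10.5/6.4744 = 1.62 m

L ≈ 1.62 m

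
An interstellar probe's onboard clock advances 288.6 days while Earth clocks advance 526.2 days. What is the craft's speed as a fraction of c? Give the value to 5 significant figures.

β ≈ 0.83618

γ = Δt/τ₀ = 526.2/288.6 = 1.823285
β = √(1 − 1/γ²) = √(1 − 1/1.823285²) = 0.83618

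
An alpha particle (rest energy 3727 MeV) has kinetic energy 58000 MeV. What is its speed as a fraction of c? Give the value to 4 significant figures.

β ≈ 0.9982

γ = 1 + K/(m₀c²) = 1 + 58000/3727 = 16.5621
β = √(1 − 1/γ²) = 0.9982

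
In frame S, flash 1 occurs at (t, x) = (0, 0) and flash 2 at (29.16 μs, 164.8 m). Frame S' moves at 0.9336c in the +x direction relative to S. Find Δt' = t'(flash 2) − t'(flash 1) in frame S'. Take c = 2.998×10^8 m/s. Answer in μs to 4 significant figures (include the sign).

Δt' ≈ 79.95 μs

γ = 1/√(1 − 0.9336²) = 2.79083
Δt' = γ(Δt − vΔx/c²) = 2.79083 × (29.16 μs − 0.9336×164.8 m / (2.998×10^8 m/s))
= 2.79083 × (28.6468 μs) = 79.95 μs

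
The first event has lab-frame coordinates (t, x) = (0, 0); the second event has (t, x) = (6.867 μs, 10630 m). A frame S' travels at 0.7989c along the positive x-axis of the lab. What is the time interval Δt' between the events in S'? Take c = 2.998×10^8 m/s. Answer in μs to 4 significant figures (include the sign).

Δt' ≈ -35.68 μs

γ = 1/√(1 − 0.7989²) = 1.66261
Δt' = γ(Δt − vΔx/c²) = 1.66261 × (6.867 μs − 0.7989×10630 m / (2.998×10^8 m/s))
= 1.66261 × (-21.4596 μs) = -35.68 μs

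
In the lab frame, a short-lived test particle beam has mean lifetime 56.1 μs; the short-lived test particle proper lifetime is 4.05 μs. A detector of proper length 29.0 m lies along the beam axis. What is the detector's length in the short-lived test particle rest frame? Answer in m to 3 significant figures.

Time dilation ⇒ γ = Δt/τ₀ = 56.1/4.05 = 13.852
Length contraction: L = L₀/γ = 29.0/13.852 = 2.09 m

L ≈ 2.09 m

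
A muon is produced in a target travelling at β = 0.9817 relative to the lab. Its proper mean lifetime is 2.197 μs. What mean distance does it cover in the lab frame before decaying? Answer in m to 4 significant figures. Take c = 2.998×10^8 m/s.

d ≈ 3395 m

γ = 1/√(1 − 0.9817²) = 5.25116
Dilated lifetime: Δt = γτ₀ = 5.25116 × 2.197 μs = 11.5368 μs
d = vΔt = 0.9817c × 11.5368 μs = 2.94314×10^8 m/s × 1.15368×10^-5 s = 3395 m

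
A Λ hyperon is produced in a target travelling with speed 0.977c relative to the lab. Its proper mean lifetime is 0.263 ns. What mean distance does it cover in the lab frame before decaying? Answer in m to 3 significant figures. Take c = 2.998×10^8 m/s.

d ≈ 0.361 m

γ = 1/√(1 − 0.977²) = 4.6896
Dilated lifetime: Δt = γτ₀ = 4.6896 × 0.263 ns = 1.2334 ns
d = vΔt = 0.977c × 1.2334 ns = 2.9290×10^8 m/s × 1.2334×10^-9 s = 0.361 m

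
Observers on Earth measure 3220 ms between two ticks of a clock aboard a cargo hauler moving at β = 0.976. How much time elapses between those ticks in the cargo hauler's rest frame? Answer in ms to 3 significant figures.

γ = 1/√(1 − 0.976²) = 4.5920
Proper time: τ₀ = Δt/γ = 3220/4.5920 = 701 ms

τ₀ ≈ 701 ms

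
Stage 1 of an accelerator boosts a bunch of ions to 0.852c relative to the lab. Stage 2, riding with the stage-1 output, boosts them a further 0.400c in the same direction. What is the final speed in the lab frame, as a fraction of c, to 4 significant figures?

Compose boost 2: (0.400 + 0.852)/(1 + 0.400×0.852) = 1.252/1.34080 = 0.9338

u ≈ 0.9338c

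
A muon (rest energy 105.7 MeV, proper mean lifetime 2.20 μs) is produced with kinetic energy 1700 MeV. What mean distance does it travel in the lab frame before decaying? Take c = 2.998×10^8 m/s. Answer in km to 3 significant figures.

γ = 1 + K/(m₀c²) = 1 + 1700/105.7 = 17.083
β = √(1 − 1/γ²) = 0.99829
Dilated lifetime: γτ₀ = 17.083 × 2.20 μs = 37.583 μs
d = βc·γτ₀ = 0.99829 × (2.998×10^8 m/s) × 3.7583×10^-5 s = 11.2 km

d ≈ 11.2 km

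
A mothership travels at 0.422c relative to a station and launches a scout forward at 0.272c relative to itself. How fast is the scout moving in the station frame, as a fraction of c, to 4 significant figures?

Compose boost 2: (0.272 + 0.422)/(1 + 0.272×0.422) = 0.6940/1.11478 = 0.6225

u ≈ 0.6225c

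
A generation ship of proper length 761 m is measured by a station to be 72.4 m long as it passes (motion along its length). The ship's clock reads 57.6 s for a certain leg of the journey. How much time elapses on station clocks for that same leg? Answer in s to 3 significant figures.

Δt ≈ 605 s

Length contraction ⇒ γ = L₀/L = 761/72.4 = 10.511
Time dilation: Δt = γτ₀ = 10.511 × 57.6 s = 605 s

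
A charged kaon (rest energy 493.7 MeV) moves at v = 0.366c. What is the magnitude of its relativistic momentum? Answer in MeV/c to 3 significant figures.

p ≈ 194 MeV/c

γ = 1/√(1 − 0.366²) = 1.0746
p = γβm₀c = 1.0746 × 0.366 × 493.7 MeV/c = 194 MeV/c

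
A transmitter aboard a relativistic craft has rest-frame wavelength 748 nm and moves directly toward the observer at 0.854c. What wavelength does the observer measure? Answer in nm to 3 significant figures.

λ_obs ≈ 210 nm

Relativistic Doppler: λ_obs = λ_src √((1−β)/(1+β))
= 748 × √(0.14600/1.8540) = 748 × 0.28062 = 210 nm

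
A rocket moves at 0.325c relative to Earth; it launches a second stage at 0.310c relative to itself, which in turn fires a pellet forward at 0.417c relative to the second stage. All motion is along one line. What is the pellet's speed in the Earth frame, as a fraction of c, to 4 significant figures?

u ≈ 0.8012c

Compose boost 2: (0.310 + 0.325)/(1 + 0.310×0.325) = 0.6350/1.10075 = 0.576879
Compose boost 3: (0.417 + 0.576879)/(1 + 0.417×0.576879) = 0.993879/1.24056 = 0.8012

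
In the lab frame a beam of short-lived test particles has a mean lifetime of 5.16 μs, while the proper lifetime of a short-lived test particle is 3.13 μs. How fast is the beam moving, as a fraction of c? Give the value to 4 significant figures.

γ = Δt/τ₀ = 5.16/3.13 = 1.64856
β = √(1 − 1/γ²) = √(1 − 1/1.64856²) = 0.7950

β ≈ 0.7950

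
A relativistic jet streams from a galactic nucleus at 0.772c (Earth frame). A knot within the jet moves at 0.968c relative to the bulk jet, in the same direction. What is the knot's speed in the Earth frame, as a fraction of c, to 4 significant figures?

Relativistic velocity addition: u = (u' + v)/(1 + u'v/c²)
= (0.968 + 0.772)/(1 + 0.968×0.772) = 1.740/1.74730 = 0.9958

u ≈ 0.9958c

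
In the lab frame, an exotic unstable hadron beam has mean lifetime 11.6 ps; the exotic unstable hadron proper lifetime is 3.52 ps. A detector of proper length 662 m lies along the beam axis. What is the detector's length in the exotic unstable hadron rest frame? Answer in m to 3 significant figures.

L ≈ 201 m

Time dilation ⇒ γ = Δt/τ₀ = 11.6/3.52 = 3.2955
Length contraction: L = L₀/γ = 662/3.2955 = 201 m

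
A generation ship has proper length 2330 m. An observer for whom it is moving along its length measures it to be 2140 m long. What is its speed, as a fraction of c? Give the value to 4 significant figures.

β ≈ 0.3955

γ = L₀/L = 2330/2140 = 1.08879
β = √(1 − 1/γ²) = 0.3955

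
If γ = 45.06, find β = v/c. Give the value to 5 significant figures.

β = √(1 − 1/γ²) = √(1 − 1/45.06²) = √(0.9995075) = 0.99975

β ≈ 0.99975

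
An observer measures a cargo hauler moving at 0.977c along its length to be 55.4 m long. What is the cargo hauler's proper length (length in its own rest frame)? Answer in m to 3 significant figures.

γ = 1/√(1 − 0.977²) = 4.6896
L₀ = γL = 4.6896 × 55.4 = 260 m

L₀ ≈ 260 m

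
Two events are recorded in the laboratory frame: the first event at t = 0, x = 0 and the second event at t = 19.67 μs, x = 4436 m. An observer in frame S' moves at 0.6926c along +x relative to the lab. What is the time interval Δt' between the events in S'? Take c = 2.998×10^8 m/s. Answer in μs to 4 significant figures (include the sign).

γ = 1/√(1 − 0.6926²) = 1.38634
Δt' = γ(Δt − vΔx/c²) = 1.38634 × (19.67 μs − 0.6926×4436 m / (2.998×10^8 m/s))
= 1.38634 × (9.42192 μs) = 13.06 μs

Δt' ≈ 13.06 μs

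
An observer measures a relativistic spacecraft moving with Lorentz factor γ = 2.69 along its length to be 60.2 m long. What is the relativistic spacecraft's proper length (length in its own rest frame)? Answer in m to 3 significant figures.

L₀ ≈ 162 m

γ = 2.69 (given)
L₀ = γL = 2.69 × 60.2 = 162 m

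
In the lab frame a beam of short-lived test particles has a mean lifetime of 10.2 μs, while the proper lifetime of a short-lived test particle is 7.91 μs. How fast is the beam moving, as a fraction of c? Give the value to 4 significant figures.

γ = Δt/τ₀ = 10.2/7.91 = 1.28951
β = √(1 − 1/γ²) = √(1 − 1/1.28951²) = 0.6314

β ≈ 0.6314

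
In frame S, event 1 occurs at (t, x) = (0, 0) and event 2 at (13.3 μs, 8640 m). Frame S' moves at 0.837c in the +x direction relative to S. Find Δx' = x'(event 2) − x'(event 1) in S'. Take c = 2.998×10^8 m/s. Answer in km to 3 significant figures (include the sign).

Δx' ≈ 9.69 km

γ = 1/√(1 − 0.837²) = 1.8275
Δx' = γ(Δx − vΔt) = 1.8275 × (8640 m − 0.837×(2.998×10^8 m/s)×13.3×10^-6 s)
= 1.8275 × (5302.6 m) = 9.69 km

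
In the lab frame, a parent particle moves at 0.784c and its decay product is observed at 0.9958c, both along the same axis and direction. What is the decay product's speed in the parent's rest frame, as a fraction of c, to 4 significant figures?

u' ≈ 0.9658c

Inverse velocity addition: u' = (u − v)/(1 − uv/c²)
= (0.9958 − 0.784)/(1 − 0.9958×0.784) = 0.2118/0.219293 = 0.9658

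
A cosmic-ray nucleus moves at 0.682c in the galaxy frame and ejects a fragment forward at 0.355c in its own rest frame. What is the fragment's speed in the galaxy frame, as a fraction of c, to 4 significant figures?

u ≈ 0.8349c

Compose boost 2: (0.355 + 0.682)/(1 + 0.355×0.682) = 1.037/1.24211 = 0.8349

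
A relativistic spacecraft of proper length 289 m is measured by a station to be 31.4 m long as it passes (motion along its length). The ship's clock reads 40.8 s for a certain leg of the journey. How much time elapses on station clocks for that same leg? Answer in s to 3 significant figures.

Length contraction ⇒ γ = L₀/L = 289/31.4 = 9.2038
Time dilation: Δt = γτ₀ = 9.2038 × 40.8 s = 376 s

Δt ≈ 376 s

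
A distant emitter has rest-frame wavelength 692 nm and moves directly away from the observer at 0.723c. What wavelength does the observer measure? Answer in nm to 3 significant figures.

Relativistic Doppler: λ_obs = λ_src √((1+β)/(1−β))
= 692 × √(1.7230/0.27700) = 692 × 2.4940 = 1730 nm

λ_obs ≈ 1730 nm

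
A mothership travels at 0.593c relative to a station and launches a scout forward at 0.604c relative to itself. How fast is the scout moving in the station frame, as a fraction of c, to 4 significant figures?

Compose boost 2: (0.604 + 0.593)/(1 + 0.604×0.593) = 1.197/1.35817 = 0.8813

u ≈ 0.8813c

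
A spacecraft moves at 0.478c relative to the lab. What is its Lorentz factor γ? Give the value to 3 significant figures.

γ = 1/√(1 − β²) = 1/√(1 − 0.478²) = 1/√(0.77152) = 1.14

γ ≈ 1.14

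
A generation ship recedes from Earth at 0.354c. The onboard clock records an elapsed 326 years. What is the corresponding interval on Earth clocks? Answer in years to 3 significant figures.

γ = 1/√(1 − 0.354²) = 1.0692
Time dilation: Δt = γτ₀ = 1.0692 × 326 years = 349 years

Δt ≈ 349 years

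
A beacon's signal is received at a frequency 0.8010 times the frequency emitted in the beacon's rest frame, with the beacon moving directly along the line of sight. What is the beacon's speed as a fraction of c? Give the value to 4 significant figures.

β ≈ 0.2183

f_obs/f_src = √((1−β)/(1+β)) = 0.8010  ⇒  (1−β)/(1+β) = 0.641601
β = |1 − D²|/(1 + D²) = |1 − 0.641601|/(1 + 0.641601) = 0.2183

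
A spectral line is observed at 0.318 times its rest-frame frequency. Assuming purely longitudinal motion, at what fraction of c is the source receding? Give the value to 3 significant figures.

f_obs/f_src = √((1−β)/(1+β)) = 0.318  ⇒  (1−β)/(1+β) = 0.10112
β = |1 − D²|/(1 + D²) = |1 − 0.10112|/(1 + 0.10112) = 0.816

β ≈ 0.816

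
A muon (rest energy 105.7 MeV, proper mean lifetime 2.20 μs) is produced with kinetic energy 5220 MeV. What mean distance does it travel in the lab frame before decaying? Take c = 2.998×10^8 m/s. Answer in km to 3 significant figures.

γ = 1 + K/(m₀c²) = 1 + 5220/105.7 = 50.385
β = √(1 − 1/γ²) = 0.99980
Dilated lifetime: γτ₀ = 50.385 × 2.20 μs = 110.85 μs
d = βc·γτ₀ = 0.99980 × (2.998×10^8 m/s) × 0.00011085 s = 33.2 km

d ≈ 33.2 km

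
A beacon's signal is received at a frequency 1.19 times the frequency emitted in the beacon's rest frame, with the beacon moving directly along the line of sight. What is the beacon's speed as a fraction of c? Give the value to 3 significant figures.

f_obs/f_src = √((1+β)/(1−β)) = 1.19  ⇒  (1+β)/(1−β) = 1.4161
β = |1 − D²|/(1 + D²) = |1 − 1.4161|/(1 + 1.4161) = 0.172

β ≈ 0.172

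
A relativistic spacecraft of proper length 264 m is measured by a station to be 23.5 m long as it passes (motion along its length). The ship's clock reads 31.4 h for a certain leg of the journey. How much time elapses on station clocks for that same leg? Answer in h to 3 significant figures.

Δt ≈ 353 h

Length contraction ⇒ γ = L₀/L = 264/23.5 = 11.234
Time dilation: Δt = γτ₀ = 11.234 × 31.4 h = 353 h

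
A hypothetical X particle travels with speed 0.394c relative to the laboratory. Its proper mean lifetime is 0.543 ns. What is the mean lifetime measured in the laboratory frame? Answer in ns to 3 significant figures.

γ = 1/√(1 − 0.394²) = 1.0880
Time dilation: Δt = γτ₀ = 1.0880 × 0.543 ns = 0.591 ns

Δt ≈ 0.591 ns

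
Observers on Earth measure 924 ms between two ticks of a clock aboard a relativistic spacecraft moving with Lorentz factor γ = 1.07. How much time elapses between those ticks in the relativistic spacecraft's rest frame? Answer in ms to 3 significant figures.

τ₀ ≈ 864 ms

γ = 1.07 (given)
Proper time: τ₀ = Δt/γ = 924/1.07 = 864 ms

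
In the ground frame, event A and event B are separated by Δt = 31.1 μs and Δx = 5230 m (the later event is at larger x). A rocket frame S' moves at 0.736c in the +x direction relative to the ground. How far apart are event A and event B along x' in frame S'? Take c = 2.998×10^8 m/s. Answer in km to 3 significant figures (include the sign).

γ = 1/√(1 − 0.736²) = 1.4771
Δx' = γ(Δx − vΔt) = 1.4771 × (5230 m − 0.736×(2.998×10^8 m/s)×31.1×10^-6 s)
= 1.4771 × (-1632.3 m) = -2.41 km

Δx' ≈ -2.41 km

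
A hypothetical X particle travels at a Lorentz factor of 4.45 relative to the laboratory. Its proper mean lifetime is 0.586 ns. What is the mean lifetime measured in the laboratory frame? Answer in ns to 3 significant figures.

Δt ≈ 2.61 ns

γ = 4.45 (given)
Time dilation: Δt = γτ₀ = 4.45 × 0.586 ns = 2.61 ns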